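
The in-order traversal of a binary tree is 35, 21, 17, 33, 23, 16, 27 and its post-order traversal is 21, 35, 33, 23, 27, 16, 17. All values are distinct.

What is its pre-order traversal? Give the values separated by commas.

The last element of post-order is the root; it splits in-order into left and right subtrees.
Root 17: left subtree has 2 nodes {35, 21}, right has 4 {33, 23, 16, 27}.
  Root 35: left subtree has 0 nodes { }, right has 1 {21}.
  Root 16: left subtree has 2 nodes {33, 23}, right has 1 {27}.
    Root 23: left subtree has 1 node {33}, right has 0 { }.

17, 35, 21, 16, 23, 33, 27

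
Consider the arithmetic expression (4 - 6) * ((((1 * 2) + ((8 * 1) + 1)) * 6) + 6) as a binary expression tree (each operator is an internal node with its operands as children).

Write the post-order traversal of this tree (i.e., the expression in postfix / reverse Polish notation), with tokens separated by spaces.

Post-order on an expression tree gives postfix notation: for each operator, emit left operand, right operand, then the operator.

4 6 - 1 2 * 8 1 * 1 + + 6 * 6 + *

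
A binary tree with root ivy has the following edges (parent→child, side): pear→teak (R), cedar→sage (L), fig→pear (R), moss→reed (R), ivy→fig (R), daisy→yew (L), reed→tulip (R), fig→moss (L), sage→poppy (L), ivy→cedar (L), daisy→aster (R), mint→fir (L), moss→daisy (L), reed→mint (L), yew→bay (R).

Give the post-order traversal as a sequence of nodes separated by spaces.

Post-order visits the left subtree, then the right subtree, then the node.
At ivy: go left to cedar.
  At cedar: go left to sage.
    At sage: go left to poppy.
      poppy is a leaf — visit poppy.
    At sage: no right child.
    Visit sage.
  At cedar: no right child.
  Visit cedar.
At ivy: go right to fig.
  At fig: go left to moss.
    At moss: go left to daisy.
      At daisy: go left to yew.
        At yew: no left child.
        At yew: go right to bay.
          bay is a leaf — visit bay.
        Visit yew.
      At daisy: go right to aster.
        aster is a leaf — visit aster.
      Visit daisy.
    At moss: go right to reed.
      At reed: go left to mint.
        At mint: go left to fir.
          fir is a leaf — visit fir.
        At mint: no right child.
        Visit mint.
      At reed: go right to tulip.
        tulip is a leaf — visit tulip.
      Visit reed.
    Visit moss.
  At fig: go right to pear.
    At pear: no left child.
    At pear: go right to teak.
      teak is a leaf — visit teak.
    Visit pear.
  Visit fig.
Visit ivy.

poppy sage cedar bay yew aster daisy fir mint tulip reed moss teak pear fig ivy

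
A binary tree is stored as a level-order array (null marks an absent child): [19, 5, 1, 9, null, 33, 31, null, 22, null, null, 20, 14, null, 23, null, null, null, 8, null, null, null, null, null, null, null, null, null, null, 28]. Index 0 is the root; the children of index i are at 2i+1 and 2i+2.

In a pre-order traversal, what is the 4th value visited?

Pre-order visits the node, then its left subtree, then its right subtree.
Visit 19.
At 19: go left to 5.
  Visit 5.
  At 5: go left to 9.
    Visit 9.
    At 9: no left child.
    At 9: go right to 22.
      Visit 22.
      At 22: no left child.
      At 22: go right to 8.
        8 is a leaf — visit 8.
  At 5: no right child.
At 19: go right to 1.
  Visit 1.
  At 1: go left to 33.
    Visit 33.
    At 33: go left to 20.
      20 is a leaf — visit 20.
    At 33: go right to 14.
      14 is a leaf — visit 14.
  At 1: go right to 31.
    Visit 31.
    At 31: no left child.
    At 31: go right to 23.
      Visit 23.
      At 23: go left to 28.
        28 is a leaf — visit 28.
      At 23: no right child.
Full pre-order sequence: 19, 5, 9, 22, 8, 1, 33, 20, 14, 31, 23, 28.

22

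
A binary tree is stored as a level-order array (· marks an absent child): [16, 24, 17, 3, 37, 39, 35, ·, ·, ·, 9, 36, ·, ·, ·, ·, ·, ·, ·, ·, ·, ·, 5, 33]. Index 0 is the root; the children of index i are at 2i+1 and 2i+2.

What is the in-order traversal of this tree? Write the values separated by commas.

3, 24, 37, 9, 5, 16, 33, 36, 39, 17, 35

In-order visits the left subtree, then the node, then the right subtree.
At 16: go left to 24.
  At 24: go left to 3.
    3 is a leaf — visit 3.
  Visit 24.
  At 24: go right to 37.
    At 37: no left child.
    Visit 37.
    At 37: go right to 9.
      At 9: no left child.
      Visit 9.
      At 9: go right to 5.
        5 is a leaf — visit 5.
Visit 16.
At 16: go right to 17.
  At 17: go left to 39.
    At 39: go left to 36.
      At 36: go left to 33.
        33 is a leaf — visit 33.
      Visit 36.
      At 36: no right child.
    Visit 39.
    At 39: no right child.
  Visit 17.
  At 17: go right to 35.
    35 is a leaf — visit 35.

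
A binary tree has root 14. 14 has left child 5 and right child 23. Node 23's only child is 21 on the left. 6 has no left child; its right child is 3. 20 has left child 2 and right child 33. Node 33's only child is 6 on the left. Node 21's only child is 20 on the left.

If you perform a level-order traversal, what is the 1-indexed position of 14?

1

Level-order visits nodes level by level from the root, left to right within each level.
Level 0: 14
Level 1: 5, 23
Level 2: 21
Level 3: 20
Level 4: 2, 33
Level 5: 6
Level 6: 3
Full level-order sequence: 14, 5, 23, 21, 20, 2, 33, 6, 3.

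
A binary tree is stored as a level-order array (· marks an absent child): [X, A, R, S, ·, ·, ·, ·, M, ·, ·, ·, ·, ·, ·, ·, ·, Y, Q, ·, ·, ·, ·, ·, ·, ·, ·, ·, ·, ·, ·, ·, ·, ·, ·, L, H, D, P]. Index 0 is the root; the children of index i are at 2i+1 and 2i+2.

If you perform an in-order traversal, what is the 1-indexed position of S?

1

In-order visits the left subtree, then the node, then the right subtree.
At X: go left to A.
  At A: go left to S.
    At S: no left child.
    Visit S.
    At S: go right to M.
      At M: go left to Y.
        At Y: go left to L.
          L is a leaf — visit L.
        Visit Y.
        At Y: go right to H.
          H is a leaf — visit H.
      Visit M.
      At M: go right to Q.
        At Q: go left to D.
          D is a leaf — visit D.
        Visit Q.
        At Q: go right to P.
          P is a leaf — visit P.
  Visit A.
  At A: no right child.
Visit X.
At X: go right to R.
  R is a leaf — visit R.
Full in-order sequence: S, L, Y, H, M, D, Q, P, A, X, R.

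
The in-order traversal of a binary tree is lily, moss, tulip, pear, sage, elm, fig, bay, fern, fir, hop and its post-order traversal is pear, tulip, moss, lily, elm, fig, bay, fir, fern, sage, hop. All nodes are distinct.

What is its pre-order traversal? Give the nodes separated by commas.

The last element of post-order is the root; it splits in-order into left and right subtrees.
Root hop: left subtree has 10 nodes {lily, moss, tulip, pear, sage, elm, fig, bay, fern, fir}, right has 0 { }.
  Root sage: left subtree has 4 nodes {lily, moss, tulip, pear}, right has 5 {elm, fig, bay, fern, fir}.
    Root lily: left subtree has 0 nodes { }, right has 3 {moss, tulip, pear}.
      Root moss: left subtree has 0 nodes { }, right has 2 {tulip, pear}.
        Root tulip: left subtree has 0 nodes { }, right has 1 {pear}.
    Root fern: left subtree has 3 nodes {elm, fig, bay}, right has 1 {fir}.
      Root bay: left subtree has 2 nodes {elm, fig}, right has 0 { }.
        Root fig: left subtree has 1 node {elm}, right has 0 { }.

hop, sage, lily, moss, tulip, pear, fern, bay, fig, elm, fir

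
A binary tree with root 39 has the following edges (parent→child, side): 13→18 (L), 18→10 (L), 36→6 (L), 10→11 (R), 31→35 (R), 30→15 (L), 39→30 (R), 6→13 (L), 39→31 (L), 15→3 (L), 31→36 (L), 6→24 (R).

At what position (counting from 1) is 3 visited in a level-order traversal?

Level-order visits nodes level by level from the root, left to right within each level.
Level 0: 39
Level 1: 31, 30
Level 2: 36, 35, 15
Level 3: 6, 3
Level 4: 13, 24
Level 5: 18
Level 6: 10
Level 7: 11
Full level-order sequence: 39, 31, 30, 36, 35, 15, 6, 3, 13, 24, 18, 10, 11.

8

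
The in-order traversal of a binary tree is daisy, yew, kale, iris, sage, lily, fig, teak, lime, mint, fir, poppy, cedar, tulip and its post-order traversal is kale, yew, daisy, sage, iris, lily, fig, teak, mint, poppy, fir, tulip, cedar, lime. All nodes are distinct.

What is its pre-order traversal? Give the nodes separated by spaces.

lime teak fig lily iris daisy yew kale sage cedar fir mint poppy tulip

The last element of post-order is the root; it splits in-order into left and right subtrees.
Root lime: left subtree has 8 nodes {daisy, yew, kale, iris, sage, lily, fig, teak}, right has 5 {mint, fir, poppy, cedar, tulip}.
  Root teak: left subtree has 7 nodes {daisy, yew, kale, iris, sage, lily, fig}, right has 0 { }.
    Root fig: left subtree has 6 nodes {daisy, yew, kale, iris, sage, lily}, right has 0 { }.
      Root lily: left subtree has 5 nodes {daisy, yew, kale, iris, sage}, right has 0 { }.
        Root iris: left subtree has 3 nodes {daisy, yew, kale}, right has 1 {sage}.
          Root daisy: left subtree has 0 nodes { }, right has 2 {yew, kale}.
            Root yew: left subtree has 0 nodes { }, right has 1 {kale}.
  Root cedar: left subtree has 3 nodes {mint, fir, poppy}, right has 1 {tulip}.
    Root fir: left subtree has 1 node {mint}, right has 1 {poppy}.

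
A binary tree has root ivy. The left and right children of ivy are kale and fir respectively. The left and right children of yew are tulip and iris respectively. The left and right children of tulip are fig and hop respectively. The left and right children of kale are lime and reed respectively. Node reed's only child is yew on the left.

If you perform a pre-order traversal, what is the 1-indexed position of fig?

7

Pre-order visits the node, then its left subtree, then its right subtree.
Visit ivy.
At ivy: go left to kale.
  Visit kale.
  At kale: go left to lime.
    lime is a leaf — visit lime.
  At kale: go right to reed.
    Visit reed.
    At reed: go left to yew.
      Visit yew.
      At yew: go left to tulip.
        Visit tulip.
        At tulip: go left to fig.
          fig is a leaf — visit fig.
        At tulip: go right to hop.
          hop is a leaf — visit hop.
      At yew: go right to iris.
        iris is a leaf — visit iris.
    At reed: no right child.
At ivy: go right to fir.
  fir is a leaf — visit fir.
Full pre-order sequence: ivy, kale, lime, reed, yew, tulip, fig, hop, iris, fir.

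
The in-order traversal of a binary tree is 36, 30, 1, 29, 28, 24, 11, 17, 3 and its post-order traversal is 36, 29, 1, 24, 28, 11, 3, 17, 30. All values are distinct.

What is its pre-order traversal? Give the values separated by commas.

30, 36, 17, 11, 28, 1, 29, 24, 3

The last element of post-order is the root; it splits in-order into left and right subtrees.
Root 30: left subtree has 1 node {36}, right has 7 {1, 29, 28, 24, 11, 17, 3}.
  Root 17: left subtree has 5 nodes {1, 29, 28, 24, 11}, right has 1 {3}.
    Root 11: left subtree has 4 nodes {1, 29, 28, 24}, right has 0 { }.
      Root 28: left subtree has 2 nodes {1, 29}, right has 1 {24}.
        Root 1: left subtree has 0 nodes { }, right has 1 {29}.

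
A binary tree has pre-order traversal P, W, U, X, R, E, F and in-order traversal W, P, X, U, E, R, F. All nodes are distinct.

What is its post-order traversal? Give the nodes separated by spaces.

The first element of pre-order is the root; it splits in-order into left and right subtrees.
Root P: left subtree has 1 node {W}, right has 5 {X, U, E, R, F}.
  Root U: left subtree has 1 node {X}, right has 3 {E, R, F}.
    Root R: left subtree has 1 node {E}, right has 1 {F}.

W X E F R U P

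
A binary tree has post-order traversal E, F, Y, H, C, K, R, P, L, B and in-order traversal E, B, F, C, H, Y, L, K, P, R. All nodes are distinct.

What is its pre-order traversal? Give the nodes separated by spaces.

B E L C F H Y P K R

The last element of post-order is the root; it splits in-order into left and right subtrees.
Root B: left subtree has 1 node {E}, right has 8 {F, C, H, Y, L, K, P, R}.
  Root L: left subtree has 4 nodes {F, C, H, Y}, right has 3 {K, P, R}.
    Root C: left subtree has 1 node {F}, right has 2 {H, Y}.
      Root H: left subtree has 0 nodes { }, right has 1 {Y}.
    Root P: left subtree has 1 node {K}, right has 1 {R}.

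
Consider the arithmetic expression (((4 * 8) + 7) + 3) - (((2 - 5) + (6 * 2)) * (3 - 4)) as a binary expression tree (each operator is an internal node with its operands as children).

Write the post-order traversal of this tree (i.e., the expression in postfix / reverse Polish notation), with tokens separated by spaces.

4 8 * 7 + 3 + 2 5 - 6 2 * + 3 4 - * -

Post-order on an expression tree gives postfix notation: for each operator, emit left operand, right operand, then the operator.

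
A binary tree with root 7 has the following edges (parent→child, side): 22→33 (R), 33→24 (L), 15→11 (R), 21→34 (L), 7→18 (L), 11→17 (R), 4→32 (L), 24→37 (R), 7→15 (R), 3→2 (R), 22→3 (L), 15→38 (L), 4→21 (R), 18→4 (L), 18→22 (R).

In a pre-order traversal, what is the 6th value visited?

Pre-order visits the node, then its left subtree, then its right subtree.
Visit 7.
At 7: go left to 18.
  Visit 18.
  At 18: go left to 4.
    Visit 4.
    At 4: go left to 32.
      32 is a leaf — visit 32.
    At 4: go right to 21.
      Visit 21.
      At 21: go left to 34.
        34 is a leaf — visit 34.
      At 21: no right child.
  At 18: go right to 22.
    Visit 22.
    At 22: go left to 3.
      Visit 3.
      At 3: no left child.
      At 3: go right to 2.
        2 is a leaf — visit 2.
    At 22: go right to 33.
      Visit 33.
      At 33: go left to 24.
        Visit 24.
        At 24: no left child.
        At 24: go right to 37.
          37 is a leaf — visit 37.
      At 33: no right child.
At 7: go right to 15.
  Visit 15.
  At 15: go left to 38.
    38 is a leaf — visit 38.
  At 15: go right to 11.
    Visit 11.
    At 11: no left child.
    At 11: go right to 17.
      17 is a leaf — visit 17.
Full pre-order sequence: 7, 18, 4, 32, 21, 34, 22, 3, 2, 33, 24, 37, 15, 38, 11, 17.

34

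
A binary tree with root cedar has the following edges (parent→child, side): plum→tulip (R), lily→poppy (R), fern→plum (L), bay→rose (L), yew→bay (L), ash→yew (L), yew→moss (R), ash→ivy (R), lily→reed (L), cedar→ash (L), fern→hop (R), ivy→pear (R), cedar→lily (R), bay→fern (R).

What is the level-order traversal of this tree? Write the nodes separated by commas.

Level-order visits nodes level by level from the root, left to right within each level.
Level 0: cedar
Level 1: ash, lily
Level 2: yew, ivy, reed, poppy
Level 3: bay, moss, pear
Level 4: rose, fern
Level 5: plum, hop
Level 6: tulip

cedar, ash, lily, yew, ivy, reed, poppy, bay, moss, pear, rose, fern, plum, hop, tulip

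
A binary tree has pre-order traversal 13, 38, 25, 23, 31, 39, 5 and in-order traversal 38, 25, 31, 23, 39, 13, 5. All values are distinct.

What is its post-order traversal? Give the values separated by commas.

31, 39, 23, 25, 38, 5, 13

The first element of pre-order is the root; it splits in-order into left and right subtrees.
Root 13: left subtree has 5 nodes {38, 25, 31, 23, 39}, right has 1 {5}.
  Root 38: left subtree has 0 nodes { }, right has 4 {25, 31, 23, 39}.
    Root 25: left subtree has 0 nodes { }, right has 3 {31, 23, 39}.
      Root 23: left subtree has 1 node {31}, right has 1 {39}.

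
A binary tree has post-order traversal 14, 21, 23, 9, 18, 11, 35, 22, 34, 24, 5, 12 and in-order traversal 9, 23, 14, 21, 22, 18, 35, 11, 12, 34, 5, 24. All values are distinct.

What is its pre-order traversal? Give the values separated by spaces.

12 22 9 23 21 14 35 18 11 5 34 24

The last element of post-order is the root; it splits in-order into left and right subtrees.
Root 12: left subtree has 8 nodes {9, 23, 14, 21, 22, 18, 35, 11}, right has 3 {34, 5, 24}.
  Root 22: left subtree has 4 nodes {9, 23, 14, 21}, right has 3 {18, 35, 11}.
    Root 9: left subtree has 0 nodes { }, right has 3 {23, 14, 21}.
      Root 23: left subtree has 0 nodes { }, right has 2 {14, 21}.
        Root 21: left subtree has 1 node {14}, right has 0 { }.
    Root 35: left subtree has 1 node {18}, right has 1 {11}.
  Root 5: left subtree has 1 node {34}, right has 1 {24}.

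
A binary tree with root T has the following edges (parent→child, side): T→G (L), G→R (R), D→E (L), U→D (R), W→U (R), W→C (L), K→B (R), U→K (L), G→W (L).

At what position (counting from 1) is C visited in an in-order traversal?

In-order visits the left subtree, then the node, then the right subtree.
At T: go left to G.
  At G: go left to W.
    At W: go left to C.
      C is a leaf — visit C.
    Visit W.
    At W: go right to U.
      At U: go left to K.
        At K: no left child.
        Visit K.
        At K: go right to B.
          B is a leaf — visit B.
      Visit U.
      At U: go right to D.
        At D: go left to E.
          E is a leaf — visit E.
        Visit D.
        At D: no right child.
  Visit G.
  At G: go right to R.
    R is a leaf — visit R.
Visit T.
At T: no right child.
Full in-order sequence: C, W, K, B, U, E, D, G, R, T.

1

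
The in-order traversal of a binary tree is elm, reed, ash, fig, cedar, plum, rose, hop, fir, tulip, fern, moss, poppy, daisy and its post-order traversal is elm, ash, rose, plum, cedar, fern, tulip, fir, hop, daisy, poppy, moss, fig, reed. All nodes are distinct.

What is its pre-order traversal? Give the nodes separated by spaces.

reed elm fig ash moss hop cedar plum rose fir tulip fern poppy daisy

The last element of post-order is the root; it splits in-order into left and right subtrees.
Root reed: left subtree has 1 node {elm}, right has 12 {ash, fig, cedar, plum, rose, hop, fir, tulip, fern, moss, poppy, daisy}.
  Root fig: left subtree has 1 node {ash}, right has 10 {cedar, plum, rose, hop, fir, tulip, fern, moss, poppy, daisy}.
    Root moss: left subtree has 7 nodes {cedar, plum, rose, hop, fir, tulip, fern}, right has 2 {poppy, daisy}.
      Root hop: left subtree has 3 nodes {cedar, plum, rose}, right has 3 {fir, tulip, fern}.
        Root cedar: left subtree has 0 nodes { }, right has 2 {plum, rose}.
          Root plum: left subtree has 0 nodes { }, right has 1 {rose}.
        Root fir: left subtree has 0 nodes { }, right has 2 {tulip, fern}.
          Root tulip: left subtree has 0 nodes { }, right has 1 {fern}.
      Root poppy: left subtree has 0 nodes { }, right has 1 {daisy}.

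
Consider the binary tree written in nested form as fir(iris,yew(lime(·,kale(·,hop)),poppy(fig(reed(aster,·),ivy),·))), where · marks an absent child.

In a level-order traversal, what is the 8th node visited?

hop

Level-order visits nodes level by level from the root, left to right within each level.
Level 0: fir
Level 1: iris, yew
Level 2: lime, poppy
Level 3: kale, fig
Level 4: hop, reed, ivy
Level 5: aster
Full level-order sequence: fir, iris, yew, lime, poppy, kale, fig, hop, reed, ivy, aster.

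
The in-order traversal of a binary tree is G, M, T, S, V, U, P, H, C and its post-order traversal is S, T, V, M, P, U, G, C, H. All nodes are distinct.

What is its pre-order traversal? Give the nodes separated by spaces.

H G U M V T S P C

The last element of post-order is the root; it splits in-order into left and right subtrees.
Root H: left subtree has 7 nodes {G, M, T, S, V, U, P}, right has 1 {C}.
  Root G: left subtree has 0 nodes { }, right has 6 {M, T, S, V, U, P}.
    Root U: left subtree has 4 nodes {M, T, S, V}, right has 1 {P}.
      Root M: left subtree has 0 nodes { }, right has 3 {T, S, V}.
        Root V: left subtree has 2 nodes {T, S}, right has 0 { }.
          Root T: left subtree has 0 nodes { }, right has 1 {S}.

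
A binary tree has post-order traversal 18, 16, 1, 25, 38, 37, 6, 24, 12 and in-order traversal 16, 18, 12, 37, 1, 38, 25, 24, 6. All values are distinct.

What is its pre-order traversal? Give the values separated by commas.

12, 16, 18, 24, 37, 38, 1, 25, 6

The last element of post-order is the root; it splits in-order into left and right subtrees.
Root 12: left subtree has 2 nodes {16, 18}, right has 6 {37, 1, 38, 25, 24, 6}.
  Root 16: left subtree has 0 nodes { }, right has 1 {18}.
  Root 24: left subtree has 4 nodes {37, 1, 38, 25}, right has 1 {6}.
    Root 37: left subtree has 0 nodes { }, right has 3 {1, 38, 25}.
      Root 38: left subtree has 1 node {1}, right has 1 {25}.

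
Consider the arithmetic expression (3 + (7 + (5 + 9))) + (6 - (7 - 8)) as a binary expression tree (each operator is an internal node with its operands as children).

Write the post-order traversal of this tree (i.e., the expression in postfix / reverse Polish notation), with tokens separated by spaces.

Post-order on an expression tree gives postfix notation: for each operator, emit left operand, right operand, then the operator.

3 7 5 9 + + + 6 7 8 - - +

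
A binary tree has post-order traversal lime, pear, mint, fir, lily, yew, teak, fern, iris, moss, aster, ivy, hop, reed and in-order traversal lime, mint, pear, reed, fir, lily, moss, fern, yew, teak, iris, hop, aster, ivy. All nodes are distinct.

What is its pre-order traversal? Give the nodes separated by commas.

reed, mint, lime, pear, hop, moss, lily, fir, iris, fern, teak, yew, ivy, aster

The last element of post-order is the root; it splits in-order into left and right subtrees.
Root reed: left subtree has 3 nodes {lime, mint, pear}, right has 10 {fir, lily, moss, fern, yew, teak, iris, hop, aster, ivy}.
  Root mint: left subtree has 1 node {lime}, right has 1 {pear}.
  Root hop: left subtree has 7 nodes {fir, lily, moss, fern, yew, teak, iris}, right has 2 {aster, ivy}.
    Root moss: left subtree has 2 nodes {fir, lily}, right has 4 {fern, yew, teak, iris}.
      Root lily: left subtree has 1 node {fir}, right has 0 { }.
      Root iris: left subtree has 3 nodes {fern, yew, teak}, right has 0 { }.
        Root fern: left subtree has 0 nodes { }, right has 2 {yew, teak}.
          Root teak: left subtree has 1 node {yew}, right has 0 { }.
    Root ivy: left subtree has 1 node {aster}, right has 0 { }.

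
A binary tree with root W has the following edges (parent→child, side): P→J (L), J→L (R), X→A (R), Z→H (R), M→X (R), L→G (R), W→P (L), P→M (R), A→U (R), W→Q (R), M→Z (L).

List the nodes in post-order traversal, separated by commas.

Post-order visits the left subtree, then the right subtree, then the node.
At W: go left to P.
  At P: go left to J.
    At J: no left child.
    At J: go right to L.
      At L: no left child.
      At L: go right to G.
        G is a leaf — visit G.
      Visit L.
    Visit J.
  At P: go right to M.
    At M: go left to Z.
      At Z: no left child.
      At Z: go right to H.
        H is a leaf — visit H.
      Visit Z.
    At M: go right to X.
      At X: no left child.
      At X: go right to A.
        At A: no left child.
        At A: go right to U.
          U is a leaf — visit U.
        Visit A.
      Visit X.
    Visit M.
  Visit P.
At W: go right to Q.
  Q is a leaf — visit Q.
Visit W.

G, L, J, H, Z, U, A, X, M, P, Q, W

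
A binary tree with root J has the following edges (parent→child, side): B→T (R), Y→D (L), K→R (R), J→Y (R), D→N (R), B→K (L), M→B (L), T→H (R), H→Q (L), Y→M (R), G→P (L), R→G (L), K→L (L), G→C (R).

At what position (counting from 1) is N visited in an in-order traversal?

3

In-order visits the left subtree, then the node, then the right subtree.
At J: no left child.
Visit J.
At J: go right to Y.
  At Y: go left to D.
    At D: no left child.
    Visit D.
    At D: go right to N.
      N is a leaf — visit N.
  Visit Y.
  At Y: go right to M.
    At M: go left to B.
      At B: go left to K.
        At K: go left to L.
          L is a leaf — visit L.
        Visit K.
        At K: go right to R.
          At R: go left to G.
            At G: go left to P.
              P is a leaf — visit P.
            Visit G.
            At G: go right to C.
              C is a leaf — visit C.
          Visit R.
          At R: no right child.
      Visit B.
      At B: go right to T.
        At T: no left child.
        Visit T.
        At T: go right to H.
          At H: go left to Q.
            Q is a leaf — visit Q.
          Visit H.
          At H: no right child.
    Visit M.
    At M: no right child.
Full in-order sequence: J, D, N, Y, L, K, P, G, C, R, B, T, Q, H, M.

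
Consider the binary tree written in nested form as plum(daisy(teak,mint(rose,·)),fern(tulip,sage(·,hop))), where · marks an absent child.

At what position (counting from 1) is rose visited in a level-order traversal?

Level-order visits nodes level by level from the root, left to right within each level.
Level 0: plum
Level 1: daisy, fern
Level 2: teak, mint, tulip, sage
Level 3: rose, hop
Full level-order sequence: plum, daisy, fern, teak, mint, tulip, sage, rose, hop.

8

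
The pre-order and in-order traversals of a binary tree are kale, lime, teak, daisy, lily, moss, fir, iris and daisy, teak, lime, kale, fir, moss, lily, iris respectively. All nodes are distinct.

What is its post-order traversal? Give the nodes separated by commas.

The first element of pre-order is the root; it splits in-order into left and right subtrees.
Root kale: left subtree has 3 nodes {daisy, teak, lime}, right has 4 {fir, moss, lily, iris}.
  Root lime: left subtree has 2 nodes {daisy, teak}, right has 0 { }.
    Root teak: left subtree has 1 node {daisy}, right has 0 { }.
  Root lily: left subtree has 2 nodes {fir, moss}, right has 1 {iris}.
    Root moss: left subtree has 1 node {fir}, right has 0 { }.

daisy, teak, lime, fir, moss, iris, lily, kale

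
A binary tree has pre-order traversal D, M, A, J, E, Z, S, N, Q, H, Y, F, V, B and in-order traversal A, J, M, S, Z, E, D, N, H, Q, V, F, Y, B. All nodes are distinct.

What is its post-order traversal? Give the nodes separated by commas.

The first element of pre-order is the root; it splits in-order into left and right subtrees.
Root D: left subtree has 6 nodes {A, J, M, S, Z, E}, right has 7 {N, H, Q, V, F, Y, B}.
  Root M: left subtree has 2 nodes {A, J}, right has 3 {S, Z, E}.
    Root A: left subtree has 0 nodes { }, right has 1 {J}.
    Root E: left subtree has 2 nodes {S, Z}, right has 0 { }.
      Root Z: left subtree has 1 node {S}, right has 0 { }.
  Root N: left subtree has 0 nodes { }, right has 6 {H, Q, V, F, Y, B}.
    Root Q: left subtree has 1 node {H}, right has 4 {V, F, Y, B}.
      Root Y: left subtree has 2 nodes {V, F}, right has 1 {B}.
        Root F: left subtree has 1 node {V}, right has 0 { }.

J, A, S, Z, E, M, H, V, F, B, Y, Q, N, D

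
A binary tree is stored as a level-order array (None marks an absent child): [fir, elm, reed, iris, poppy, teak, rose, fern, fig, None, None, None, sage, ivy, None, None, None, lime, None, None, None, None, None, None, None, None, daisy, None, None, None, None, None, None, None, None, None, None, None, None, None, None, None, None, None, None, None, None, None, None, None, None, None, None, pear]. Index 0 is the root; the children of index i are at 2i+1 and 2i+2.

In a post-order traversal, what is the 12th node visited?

Post-order visits the left subtree, then the right subtree, then the node.
At fir: go left to elm.
  At elm: go left to iris.
    At iris: go left to fern.
      fern is a leaf — visit fern.
    At iris: go right to fig.
      At fig: go left to lime.
        lime is a leaf — visit lime.
      At fig: no right child.
      Visit fig.
    Visit iris.
  At elm: go right to poppy.
    poppy is a leaf — visit poppy.
  Visit elm.
At fir: go right to reed.
  At reed: go left to teak.
    At teak: no left child.
    At teak: go right to sage.
      At sage: no left child.
      At sage: go right to daisy.
        At daisy: go left to pear.
          pear is a leaf — visit pear.
        At daisy: no right child.
        Visit daisy.
      Visit sage.
    Visit teak.
  At reed: go right to rose.
    At rose: go left to ivy.
      ivy is a leaf — visit ivy.
    At rose: no right child.
    Visit rose.
  Visit reed.
Visit fir.
Full post-order sequence: fern, lime, fig, iris, poppy, elm, pear, daisy, sage, teak, ivy, rose, reed, fir.

rose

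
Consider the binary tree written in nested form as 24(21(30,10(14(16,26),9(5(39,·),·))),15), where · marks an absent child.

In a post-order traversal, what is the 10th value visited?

Post-order visits the left subtree, then the right subtree, then the node.
At 24: go left to 21.
  At 21: go left to 30.
    30 is a leaf — visit 30.
  At 21: go right to 10.
    At 10: go left to 14.
      At 14: go left to 16.
        16 is a leaf — visit 16.
      At 14: go right to 26.
        26 is a leaf — visit 26.
      Visit 14.
    At 10: go right to 9.
      At 9: go left to 5.
        At 5: go left to 39.
          39 is a leaf — visit 39.
        At 5: no right child.
        Visit 5.
      At 9: no right child.
      Visit 9.
    Visit 10.
  Visit 21.
At 24: go right to 15.
  15 is a leaf — visit 15.
Visit 24.
Full post-order sequence: 30, 16, 26, 14, 39, 5, 9, 10, 21, 15, 24.

15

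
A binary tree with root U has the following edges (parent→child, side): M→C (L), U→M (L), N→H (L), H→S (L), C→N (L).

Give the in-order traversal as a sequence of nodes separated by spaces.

In-order visits the left subtree, then the node, then the right subtree.
At U: go left to M.
  At M: go left to C.
    At C: go left to N.
      At N: go left to H.
        At H: go left to S.
          S is a leaf — visit S.
        Visit H.
        At H: no right child.
      Visit N.
      At N: no right child.
    Visit C.
    At C: no right child.
  Visit M.
  At M: no right child.
Visit U.
At U: no right child.

S H N C M U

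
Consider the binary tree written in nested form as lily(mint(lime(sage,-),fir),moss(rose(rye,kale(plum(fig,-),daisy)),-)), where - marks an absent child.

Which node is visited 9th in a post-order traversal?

kale

Post-order visits the left subtree, then the right subtree, then the node.
At lily: go left to mint.
  At mint: go left to lime.
    At lime: go left to sage.
      sage is a leaf — visit sage.
    At lime: no right child.
    Visit lime.
  At mint: go right to fir.
    fir is a leaf — visit fir.
  Visit mint.
At lily: go right to moss.
  At moss: go left to rose.
    At rose: go left to rye.
      rye is a leaf — visit rye.
    At rose: go right to kale.
      At kale: go left to plum.
        At plum: go left to fig.
          fig is a leaf — visit fig.
        At plum: no right child.
        Visit plum.
      At kale: go right to daisy.
        daisy is a leaf — visit daisy.
      Visit kale.
    Visit rose.
  At moss: no right child.
  Visit moss.
Visit lily.
Full post-order sequence: sage, lime, fir, mint, rye, fig, plum, daisy, kale, rose, moss, lily.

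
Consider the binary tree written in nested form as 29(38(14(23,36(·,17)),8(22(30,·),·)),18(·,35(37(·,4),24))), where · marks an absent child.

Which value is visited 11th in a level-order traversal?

Level-order visits nodes level by level from the root, left to right within each level.
Level 0: 29
Level 1: 38, 18
Level 2: 14, 8, 35
Level 3: 23, 36, 22, 37, 24
Level 4: 17, 30, 4
Full level-order sequence: 29, 38, 18, 14, 8, 35, 23, 36, 22, 37, 24, 17, 30, 4.

24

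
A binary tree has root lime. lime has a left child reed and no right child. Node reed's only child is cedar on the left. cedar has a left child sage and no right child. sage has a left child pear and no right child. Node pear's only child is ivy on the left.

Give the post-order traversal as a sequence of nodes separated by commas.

Post-order visits the left subtree, then the right subtree, then the node.
At lime: go left to reed.
  At reed: go left to cedar.
    At cedar: go left to sage.
      At sage: go left to pear.
        At pear: go left to ivy.
          ivy is a leaf — visit ivy.
        At pear: no right child.
        Visit pear.
      At sage: no right child.
      Visit sage.
    At cedar: no right child.
    Visit cedar.
  At reed: no right child.
  Visit reed.
At lime: no right child.
Visit lime.

ivy, pear, sage, cedar, reed, lime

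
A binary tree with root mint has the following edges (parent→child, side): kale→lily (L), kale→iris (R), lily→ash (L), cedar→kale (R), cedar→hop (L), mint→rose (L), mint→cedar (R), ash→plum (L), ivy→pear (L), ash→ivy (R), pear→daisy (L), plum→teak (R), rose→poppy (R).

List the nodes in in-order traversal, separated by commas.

In-order visits the left subtree, then the node, then the right subtree.
At mint: go left to rose.
  At rose: no left child.
  Visit rose.
  At rose: go right to poppy.
    poppy is a leaf — visit poppy.
Visit mint.
At mint: go right to cedar.
  At cedar: go left to hop.
    hop is a leaf — visit hop.
  Visit cedar.
  At cedar: go right to kale.
    At kale: go left to lily.
      At lily: go left to ash.
        At ash: go left to plum.
          At plum: no left child.
          Visit plum.
          At plum: go right to teak.
            teak is a leaf — visit teak.
        Visit ash.
        At ash: go right to ivy.
          At ivy: go left to pear.
            At pear: go left to daisy.
              daisy is a leaf — visit daisy.
            Visit pear.
            At pear: no right child.
          Visit ivy.
          At ivy: no right child.
      Visit lily.
      At lily: no right child.
    Visit kale.
    At kale: go right to iris.
      iris is a leaf — visit iris.

rose, poppy, mint, hop, cedar, plum, teak, ash, daisy, pear, ivy, lily, kale, iris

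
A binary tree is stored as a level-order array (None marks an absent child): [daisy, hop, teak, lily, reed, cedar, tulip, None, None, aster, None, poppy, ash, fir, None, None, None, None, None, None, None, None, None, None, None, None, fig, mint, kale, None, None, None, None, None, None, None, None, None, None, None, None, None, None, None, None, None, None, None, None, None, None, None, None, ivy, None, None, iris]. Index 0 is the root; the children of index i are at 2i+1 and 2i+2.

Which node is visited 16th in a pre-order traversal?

kale

Pre-order visits the node, then its left subtree, then its right subtree.
Visit daisy.
At daisy: go left to hop.
  Visit hop.
  At hop: go left to lily.
    lily is a leaf — visit lily.
  At hop: go right to reed.
    Visit reed.
    At reed: go left to aster.
      aster is a leaf — visit aster.
    At reed: no right child.
At daisy: go right to teak.
  Visit teak.
  At teak: go left to cedar.
    Visit cedar.
    At cedar: go left to poppy.
      poppy is a leaf — visit poppy.
    At cedar: go right to ash.
      Visit ash.
      At ash: no left child.
      At ash: go right to fig.
        Visit fig.
        At fig: go left to ivy.
          ivy is a leaf — visit ivy.
        At fig: no right child.
  At teak: go right to tulip.
    Visit tulip.
    At tulip: go left to fir.
      Visit fir.
      At fir: go left to mint.
        Visit mint.
        At mint: no left child.
        At mint: go right to iris.
          iris is a leaf — visit iris.
      At fir: go right to kale.
        kale is a leaf — visit kale.
    At tulip: no right child.
Full pre-order sequence: daisy, hop, lily, reed, aster, teak, cedar, poppy, ash, fig, ivy, tulip, fir, mint, iris, kale.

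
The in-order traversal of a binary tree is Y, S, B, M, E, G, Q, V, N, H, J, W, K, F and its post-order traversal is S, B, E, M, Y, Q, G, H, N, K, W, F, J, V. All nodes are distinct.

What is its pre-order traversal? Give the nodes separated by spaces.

The last element of post-order is the root; it splits in-order into left and right subtrees.
Root V: left subtree has 7 nodes {Y, S, B, M, E, G, Q}, right has 6 {N, H, J, W, K, F}.
  Root G: left subtree has 5 nodes {Y, S, B, M, E}, right has 1 {Q}.
    Root Y: left subtree has 0 nodes { }, right has 4 {S, B, M, E}.
      Root M: left subtree has 2 nodes {S, B}, right has 1 {E}.
        Root B: left subtree has 1 node {S}, right has 0 { }.
  Root J: left subtree has 2 nodes {N, H}, right has 3 {W, K, F}.
    Root N: left subtree has 0 nodes { }, right has 1 {H}.
    Root F: left subtree has 2 nodes {W, K}, right has 0 { }.
      Root W: left subtree has 0 nodes { }, right has 1 {K}.

V G Y M B S E Q J N H F W K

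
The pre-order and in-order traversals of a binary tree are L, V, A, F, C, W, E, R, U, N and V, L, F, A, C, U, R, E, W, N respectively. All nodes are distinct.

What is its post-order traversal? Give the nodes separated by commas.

The first element of pre-order is the root; it splits in-order into left and right subtrees.
Root L: left subtree has 1 node {V}, right has 8 {F, A, C, U, R, E, W, N}.
  Root A: left subtree has 1 node {F}, right has 6 {C, U, R, E, W, N}.
    Root C: left subtree has 0 nodes { }, right has 5 {U, R, E, W, N}.
      Root W: left subtree has 3 nodes {U, R, E}, right has 1 {N}.
        Root E: left subtree has 2 nodes {U, R}, right has 0 { }.
          Root R: left subtree has 1 node {U}, right has 0 { }.

V, F, U, R, E, N, W, C, A, L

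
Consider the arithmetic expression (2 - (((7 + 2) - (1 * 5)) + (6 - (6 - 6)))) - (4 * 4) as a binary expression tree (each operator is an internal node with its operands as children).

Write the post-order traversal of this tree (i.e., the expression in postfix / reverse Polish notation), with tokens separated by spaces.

2 7 2 + 1 5 * - 6 6 6 - - + - 4 4 * -

Post-order on an expression tree gives postfix notation: for each operator, emit left operand, right operand, then the operator.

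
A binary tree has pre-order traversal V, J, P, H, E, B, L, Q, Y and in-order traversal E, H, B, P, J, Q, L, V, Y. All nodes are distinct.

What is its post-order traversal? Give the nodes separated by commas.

The first element of pre-order is the root; it splits in-order into left and right subtrees.
Root V: left subtree has 7 nodes {E, H, B, P, J, Q, L}, right has 1 {Y}.
  Root J: left subtree has 4 nodes {E, H, B, P}, right has 2 {Q, L}.
    Root P: left subtree has 3 nodes {E, H, B}, right has 0 { }.
      Root H: left subtree has 1 node {E}, right has 1 {B}.
    Root L: left subtree has 1 node {Q}, right has 0 { }.

E, B, H, P, Q, L, J, Y, V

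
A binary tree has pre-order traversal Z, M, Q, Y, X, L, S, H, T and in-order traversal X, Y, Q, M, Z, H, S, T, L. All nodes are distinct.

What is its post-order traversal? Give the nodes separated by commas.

X, Y, Q, M, H, T, S, L, Z

The first element of pre-order is the root; it splits in-order into left and right subtrees.
Root Z: left subtree has 4 nodes {X, Y, Q, M}, right has 4 {H, S, T, L}.
  Root M: left subtree has 3 nodes {X, Y, Q}, right has 0 { }.
    Root Q: left subtree has 2 nodes {X, Y}, right has 0 { }.
      Root Y: left subtree has 1 node {X}, right has 0 { }.
  Root L: left subtree has 3 nodes {H, S, T}, right has 0 { }.
    Root S: left subtree has 1 node {H}, right has 1 {T}.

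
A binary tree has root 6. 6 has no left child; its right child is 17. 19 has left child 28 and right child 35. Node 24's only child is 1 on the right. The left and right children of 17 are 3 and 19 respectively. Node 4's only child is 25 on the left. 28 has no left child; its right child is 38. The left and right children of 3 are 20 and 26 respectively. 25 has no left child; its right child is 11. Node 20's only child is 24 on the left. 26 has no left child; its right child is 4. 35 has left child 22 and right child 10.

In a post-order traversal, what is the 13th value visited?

35

Post-order visits the left subtree, then the right subtree, then the node.
At 6: no left child.
At 6: go right to 17.
  At 17: go left to 3.
    At 3: go left to 20.
      At 20: go left to 24.
        At 24: no left child.
        At 24: go right to 1.
          1 is a leaf — visit 1.
        Visit 24.
      At 20: no right child.
      Visit 20.
    At 3: go right to 26.
      At 26: no left child.
      At 26: go right to 4.
        At 4: go left to 25.
          At 25: no left child.
          At 25: go right to 11.
            11 is a leaf — visit 11.
          Visit 25.
        At 4: no right child.
        Visit 4.
      Visit 26.
    Visit 3.
  At 17: go right to 19.
    At 19: go left to 28.
      At 28: no left child.
      At 28: go right to 38.
        38 is a leaf — visit 38.
      Visit 28.
    At 19: go right to 35.
      At 35: go left to 22.
        22 is a leaf — visit 22.
      At 35: go right to 10.
        10 is a leaf — visit 10.
      Visit 35.
    Visit 19.
  Visit 17.
Visit 6.
Full post-order sequence: 1, 24, 20, 11, 25, 4, 26, 3, 38, 28, 22, 10, 35, 19, 17, 6.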